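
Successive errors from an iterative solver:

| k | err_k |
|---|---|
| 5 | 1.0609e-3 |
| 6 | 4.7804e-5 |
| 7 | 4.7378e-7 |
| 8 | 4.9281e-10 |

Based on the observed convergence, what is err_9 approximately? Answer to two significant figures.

First estimate the order: p ≈ ln(err_8/err_7) / ln(err_7/err_6) = ln(4.9281e-10/4.7378e-7)/ln(4.7378e-7/4.7804e-5) = ln(0.00104017)/ln(0.00991089) ≈ 1.4886.
Then err_9 ≈ err_8·(err_8/err_7)^p = 4.9281e-10·(0.00104017)^1.4886 = 4.9281e-10·3.62795e-05 ≈ 1.788e-14.

1.8e-14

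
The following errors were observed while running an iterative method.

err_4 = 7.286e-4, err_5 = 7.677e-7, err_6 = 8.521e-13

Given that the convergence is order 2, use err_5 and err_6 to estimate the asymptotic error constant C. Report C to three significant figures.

1.45

C ≈ err_6 / err_5^2
  = 8.521e-13 / (7.677e-7)^2
  = 8.521e-13 / 5.89363e-13 ≈ 1.4458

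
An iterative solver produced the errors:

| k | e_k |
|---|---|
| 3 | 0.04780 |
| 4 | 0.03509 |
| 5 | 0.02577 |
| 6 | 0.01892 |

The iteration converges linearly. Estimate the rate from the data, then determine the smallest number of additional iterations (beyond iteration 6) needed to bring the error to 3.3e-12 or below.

73

Rate ρ ≈ e_6/e_5 = 0.01892/0.02577 = 0.7342.
After j more steps, e_{6+j} ≈ 0.01892·ρ^j; need ρ^j ≤ 3.3e-12/0.01892 = 1.74419e-10.
j ≥ ln(1.74419e-10)/ln(0.7342) = -22.4696/-0.30897 = 72.724.
So 73 more iterations are needed.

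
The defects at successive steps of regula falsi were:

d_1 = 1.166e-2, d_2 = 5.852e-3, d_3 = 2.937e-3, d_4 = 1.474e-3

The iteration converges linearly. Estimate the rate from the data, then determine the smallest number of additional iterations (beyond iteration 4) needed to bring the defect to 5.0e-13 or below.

32

Rate ρ ≈ d_4/d_3 = 1.474e-3/2.937e-3 = 0.5019.
After j more steps, d_{4+j} ≈ 1.474e-3·ρ^j; need ρ^j ≤ 5.0e-13/1.474e-3 = 3.39213e-10.
j ≥ ln(3.39213e-10)/ln(0.5019) = -21.8044/-0.68935 = 31.630.
So 32 more iterations are needed.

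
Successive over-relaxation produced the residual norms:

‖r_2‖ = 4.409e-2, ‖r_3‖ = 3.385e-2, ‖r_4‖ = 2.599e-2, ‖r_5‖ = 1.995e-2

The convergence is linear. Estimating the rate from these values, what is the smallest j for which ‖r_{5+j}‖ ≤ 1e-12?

Rate ρ ≈ ‖r_5‖/‖r_4‖ = 1.995e-2/2.599e-2 = 0.7676.
After j more steps, ‖r_{5+j}‖ ≈ 1.995e-2·ρ^j; need ρ^j ≤ 1e-12/1.995e-2 = 5.01253e-11.
j ≥ ln(5.01253e-11)/ln(0.7676) = -23.7165/-0.26449 = 89.669.
So 90 more iterations are needed.

90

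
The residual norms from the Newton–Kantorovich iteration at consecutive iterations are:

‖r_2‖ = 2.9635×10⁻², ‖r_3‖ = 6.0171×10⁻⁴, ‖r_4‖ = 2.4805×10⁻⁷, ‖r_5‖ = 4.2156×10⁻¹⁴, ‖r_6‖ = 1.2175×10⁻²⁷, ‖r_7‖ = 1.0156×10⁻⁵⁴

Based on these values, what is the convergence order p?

Consecutive ratios: ‖r_7‖/‖r_6‖ = 1.0156×10⁻⁵⁴/1.2175×10⁻²⁷ = 8.34168e-28, ‖r_6‖/‖r_5‖ = 1.2175×10⁻²⁷/4.2156×10⁻¹⁴ = 2.88808e-14.
p ≈ ln(8.34168e-28)/ln(2.88808e-14) = -62.3511/-31.1756 ≈ 2.00.
So the convergence is quadratic (order 2).

2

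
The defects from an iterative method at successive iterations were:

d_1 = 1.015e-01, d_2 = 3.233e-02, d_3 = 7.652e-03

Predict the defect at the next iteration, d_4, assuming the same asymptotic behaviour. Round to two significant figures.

1.2e-3

First estimate the order: p ≈ ln(d_3/d_2) / ln(d_2/d_1) = ln(7.652e-03/3.233e-02)/ln(3.233e-02/1.015e-01) = ln(0.236684)/ln(0.318522) ≈ 1.2596.
Then d_4 ≈ d_3·(d_3/d_2)^p = 7.652e-03·(0.236684)^1.2596 = 7.652e-03·0.162818 ≈ 0.001246.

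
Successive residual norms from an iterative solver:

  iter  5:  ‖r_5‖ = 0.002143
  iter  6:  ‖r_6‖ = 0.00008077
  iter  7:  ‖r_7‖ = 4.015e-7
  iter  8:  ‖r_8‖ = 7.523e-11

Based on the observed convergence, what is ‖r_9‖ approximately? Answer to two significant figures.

7.0e-17

First estimate the order: p ≈ ln(‖r_8‖/‖r_7‖) / ln(‖r_7‖/‖r_6‖) = ln(7.523e-11/4.015e-7)/ln(4.015e-7/0.00008077) = ln(0.000187372)/ln(0.00497091) ≈ 1.6181.
Then ‖r_9‖ ≈ ‖r_8‖·(‖r_8‖/‖r_7‖)^p = 7.523e-11·(0.000187372)^1.6181 = 7.523e-11·9.30815e-07 ≈ 7.003e-17.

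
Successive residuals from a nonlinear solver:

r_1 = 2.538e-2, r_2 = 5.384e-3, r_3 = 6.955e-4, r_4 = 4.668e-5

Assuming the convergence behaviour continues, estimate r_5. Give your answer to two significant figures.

First estimate the order: p ≈ ln(r_4/r_3) / ln(r_3/r_2) = ln(4.668e-5/6.955e-4)/ln(6.955e-4/5.384e-3) = ln(0.0671172)/ln(0.129179) ≈ 1.3199.
Then r_5 ≈ r_4·(r_4/r_3)^p = 4.668e-5·(0.0671172)^1.3199 = 4.668e-5·0.0282838 ≈ 1.32e-06.

1.3e-6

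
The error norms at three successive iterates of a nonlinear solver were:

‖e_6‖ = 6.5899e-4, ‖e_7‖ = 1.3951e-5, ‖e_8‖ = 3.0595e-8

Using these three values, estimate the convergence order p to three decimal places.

1.588

p ≈ ln(‖e_8‖/‖e_7‖) / ln(‖e_7‖/‖e_6‖)
  = ln(3.0595e-8/1.3951e-5) / ln(1.3951e-5/6.5899e-4)
  = ln(0.00219303) / ln(0.0211703)
  = -6.122471 / -3.855156 ≈ 1.588125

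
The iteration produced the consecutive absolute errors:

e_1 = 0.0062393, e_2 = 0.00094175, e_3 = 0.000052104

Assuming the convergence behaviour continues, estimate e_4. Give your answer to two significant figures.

6.2e-7

First estimate the order: p ≈ ln(e_3/e_2) / ln(e_2/e_1) = ln(0.000052104/0.00094175)/ln(0.00094175/0.0062393) = ln(0.0553268)/ln(0.150938) ≈ 1.5308.
Then e_4 ≈ e_3·(e_3/e_2)^p = 0.000052104·(0.0553268)^1.5308 = 0.000052104·0.0119038 ≈ 6.202e-07.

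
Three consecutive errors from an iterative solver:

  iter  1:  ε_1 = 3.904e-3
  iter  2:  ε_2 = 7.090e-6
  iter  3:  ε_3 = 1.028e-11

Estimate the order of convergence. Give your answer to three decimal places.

2.130

p ≈ ln(ε_3/ε_2) / ln(ε_2/ε_1)
  = ln(1.028e-11/7.090e-6) / ln(7.090e-6/3.904e-3)
  = ln(1.44993e-06) / ln(0.00181609)
  = -13.443995 / -6.311069 ≈ 2.130225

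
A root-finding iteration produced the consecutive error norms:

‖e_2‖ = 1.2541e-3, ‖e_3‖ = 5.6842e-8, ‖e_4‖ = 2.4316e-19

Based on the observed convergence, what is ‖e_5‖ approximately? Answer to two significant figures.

First estimate the order: p ≈ ln(‖e_4‖/‖e_3‖) / ln(‖e_3‖/‖e_2‖) = ln(2.4316e-19/5.6842e-8)/ln(5.6842e-8/1.2541e-3) = ln(4.27782e-12)/ln(4.53249e-05) ≈ 2.6173.
Then ‖e_5‖ ≈ ‖e_4‖·(‖e_4‖/‖e_3‖)^p = 2.4316e-19·(4.27782e-12)^2.6173 = 2.4316e-19·1.7559e-30 ≈ 4.27e-49.

4.3e-49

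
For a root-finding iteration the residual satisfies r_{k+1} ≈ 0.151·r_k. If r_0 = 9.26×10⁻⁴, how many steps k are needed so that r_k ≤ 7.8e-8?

After k steps, r_k ≈ 9.26×10⁻⁴·0.151^k.
Need 0.151^k ≤ 7.8e-8/9.26×10⁻⁴ = 8.42333e-05.
k ≥ ln(8.42333e-05)/ln(0.151) = -9.3819/-1.89048 = 4.963.
Smallest integer k = 5.

5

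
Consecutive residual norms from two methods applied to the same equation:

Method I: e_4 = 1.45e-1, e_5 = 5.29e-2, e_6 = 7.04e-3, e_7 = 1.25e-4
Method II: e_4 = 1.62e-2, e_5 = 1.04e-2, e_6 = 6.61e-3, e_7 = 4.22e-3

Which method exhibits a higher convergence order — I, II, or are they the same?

I

Method I: p ≈ ln(1.25e-4/7.04e-3)/ln(7.04e-3/5.29e-2) ≈ 2.00.
Method II: p ≈ ln(4.22e-3/6.61e-3)/ln(6.61e-3/1.04e-2) ≈ 0.99.
Method I has the higher order (≈2.0 vs ≈1.0).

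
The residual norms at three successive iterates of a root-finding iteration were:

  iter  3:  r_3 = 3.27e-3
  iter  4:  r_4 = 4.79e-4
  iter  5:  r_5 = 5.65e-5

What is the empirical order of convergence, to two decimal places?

1.11

p ≈ ln(r_5/r_4) / ln(r_4/r_3)
  = ln(5.65e-5/4.79e-4) / ln(4.79e-4/3.27e-3)
  = ln(0.117954) / ln(0.146483)
  = -2.13746 / -1.92085 ≈ 1.11277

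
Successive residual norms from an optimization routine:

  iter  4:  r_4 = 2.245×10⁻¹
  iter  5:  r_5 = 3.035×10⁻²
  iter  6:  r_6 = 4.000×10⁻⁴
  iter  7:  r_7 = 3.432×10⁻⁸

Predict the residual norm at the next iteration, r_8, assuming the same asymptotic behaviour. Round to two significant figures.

First estimate the order: p ≈ ln(r_7/r_6) / ln(r_6/r_5) = ln(3.432×10⁻⁸/4.000×10⁻⁴)/ln(4.000×10⁻⁴/3.035×10⁻²) = ln(8.58e-05)/ln(0.0131796) ≈ 2.1629.
Then r_8 ≈ r_7·(r_7/r_6)^p = 3.432×10⁻⁸·(8.58e-05)^2.1629 = 3.432×10⁻⁸·1.60155e-09 ≈ 5.497e-17.

5.5e-17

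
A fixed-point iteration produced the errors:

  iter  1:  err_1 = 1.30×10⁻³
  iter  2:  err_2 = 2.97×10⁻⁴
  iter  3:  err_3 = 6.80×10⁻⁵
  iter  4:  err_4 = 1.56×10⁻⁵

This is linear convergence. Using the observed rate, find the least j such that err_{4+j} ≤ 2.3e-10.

Rate ρ ≈ err_4/err_3 = 1.56×10⁻⁵/6.80×10⁻⁵ = 0.2294.
After j more steps, err_{4+j} ≈ 1.56×10⁻⁵·ρ^j; need ρ^j ≤ 2.3e-10/1.56×10⁻⁵ = 1.47436e-05.
j ≥ ln(1.47436e-05)/ln(0.2294) = -11.1247/-1.47229 = 7.556.
So 8 more iterations are needed.

8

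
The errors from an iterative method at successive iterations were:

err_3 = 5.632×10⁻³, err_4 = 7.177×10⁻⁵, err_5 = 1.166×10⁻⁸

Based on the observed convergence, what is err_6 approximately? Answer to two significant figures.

First estimate the order: p ≈ ln(err_5/err_4) / ln(err_4/err_3) = ln(1.166×10⁻⁸/7.177×10⁻⁵)/ln(7.177×10⁻⁵/5.632×10⁻³) = ln(0.000162463)/ln(0.0127433) ≈ 1.9999.
Then err_6 ≈ err_5·(err_5/err_4)^p = 1.166×10⁻⁸·(0.000162463)^1.9999 = 1.166×10⁻⁸·2.64173e-08 ≈ 3.08e-16.

3.1e-16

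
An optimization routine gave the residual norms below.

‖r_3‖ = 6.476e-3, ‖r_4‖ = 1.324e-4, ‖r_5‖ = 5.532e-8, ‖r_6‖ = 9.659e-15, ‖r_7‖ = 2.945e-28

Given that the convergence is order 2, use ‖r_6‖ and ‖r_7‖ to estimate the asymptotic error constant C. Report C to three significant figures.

C ≈ ‖r_7‖ / ‖r_6‖^2
  = 2.945e-28 / (9.659e-15)^2
  = 2.945e-28 / 9.32963e-29 ≈ 3.1566

3.16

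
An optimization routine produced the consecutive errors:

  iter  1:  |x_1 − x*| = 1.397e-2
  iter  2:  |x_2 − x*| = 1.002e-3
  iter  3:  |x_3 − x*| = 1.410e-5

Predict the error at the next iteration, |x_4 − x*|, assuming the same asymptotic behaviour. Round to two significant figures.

First estimate the order: p ≈ ln(|x_3 − x*|/|x_2 − x*|) / ln(|x_2 − x*|/|x_1 − x*|) = ln(1.410e-5/1.002e-3)/ln(1.002e-3/1.397e-2) = ln(0.0140719)/ln(0.0717251) ≈ 1.6181.
Then |x_4 − x*| ≈ |x_3 − x*|·(|x_3 − x*|/|x_2 − x*|)^p = 1.410e-5·(0.0140719)^1.6181 = 1.410e-5·0.0010089 ≈ 1.423e-08.

1.4e-8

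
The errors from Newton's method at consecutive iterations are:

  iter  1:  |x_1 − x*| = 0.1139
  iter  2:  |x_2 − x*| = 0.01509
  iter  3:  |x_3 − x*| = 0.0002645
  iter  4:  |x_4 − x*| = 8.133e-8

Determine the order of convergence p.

Consecutive ratios: |x_4 − x*|/|x_3 − x*| = 8.133e-8/0.0002645 = 0.000307486, |x_3 − x*|/|x_2 − x*| = 0.0002645/0.01509 = 0.0175282.
p ≈ ln(0.000307486)/ln(0.0175282) = -8.0871/-4.0439 ≈ 2.00.
So the convergence is quadratic (order 2).

2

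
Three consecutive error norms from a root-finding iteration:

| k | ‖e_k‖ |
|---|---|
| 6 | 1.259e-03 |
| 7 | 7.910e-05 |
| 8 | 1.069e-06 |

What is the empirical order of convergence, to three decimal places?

1.555

p ≈ ln(‖e_8‖/‖e_7‖) / ln(‖e_7‖/‖e_6‖)
  = ln(1.069e-06/7.910e-05) / ln(7.910e-05/1.259e-03)
  = ln(0.0135145) / ln(0.0628276)
  = -4.303992 / -2.767361 ≈ 1.555269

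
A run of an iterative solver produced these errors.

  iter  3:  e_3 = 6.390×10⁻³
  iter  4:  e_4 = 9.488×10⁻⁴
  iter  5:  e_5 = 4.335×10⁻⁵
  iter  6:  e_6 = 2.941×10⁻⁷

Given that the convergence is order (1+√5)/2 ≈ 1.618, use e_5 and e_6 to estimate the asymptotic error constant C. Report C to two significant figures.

C ≈ e_6 / e_5^1.618
  = 2.941×10⁻⁷ / (4.335×10⁻⁵)^1.618
  = 2.941×10⁻⁷ / 8.72265e-08 ≈ 3.3717

3.4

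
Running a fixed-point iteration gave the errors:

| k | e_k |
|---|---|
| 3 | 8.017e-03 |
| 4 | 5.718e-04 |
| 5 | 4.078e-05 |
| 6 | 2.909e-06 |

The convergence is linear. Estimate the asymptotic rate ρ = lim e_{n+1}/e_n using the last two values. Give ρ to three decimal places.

0.071

ρ ≈ e_6/e_5 = 2.909e-06/4.078e-05 = 0.07133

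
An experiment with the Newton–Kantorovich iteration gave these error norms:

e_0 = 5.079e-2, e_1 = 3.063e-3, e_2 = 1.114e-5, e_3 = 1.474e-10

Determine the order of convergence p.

2

Consecutive ratios: e_3/e_2 = 1.474e-10/1.114e-5 = 1.32316e-05, e_2/e_1 = 1.114e-5/3.063e-3 = 0.00363696.
p ≈ ln(1.32316e-05)/ln(0.00363696) = -11.2329/-5.6166 ≈ 2.00.
So the convergence is quadratic (order 2).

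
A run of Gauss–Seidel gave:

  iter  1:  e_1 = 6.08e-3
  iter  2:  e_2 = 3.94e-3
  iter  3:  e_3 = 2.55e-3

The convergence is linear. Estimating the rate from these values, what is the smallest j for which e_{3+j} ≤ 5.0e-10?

36

Rate ρ ≈ e_3/e_2 = 2.55e-3/3.94e-3 = 0.6472.
After j more steps, e_{3+j} ≈ 2.55e-3·ρ^j; need ρ^j ≤ 5.0e-10/2.55e-3 = 1.96078e-07.
j ≥ ln(1.96078e-07)/ln(0.6472) = -15.4448/-0.43510 = 35.497.
So 36 more iterations are needed.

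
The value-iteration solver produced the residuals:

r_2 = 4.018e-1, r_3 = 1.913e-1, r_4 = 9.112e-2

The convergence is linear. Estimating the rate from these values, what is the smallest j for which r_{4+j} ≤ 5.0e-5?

11

Rate ρ ≈ r_4/r_3 = 9.112e-2/1.913e-1 = 0.4763.
After j more steps, r_{4+j} ≈ 9.112e-2·ρ^j; need ρ^j ≤ 5.0e-5/9.112e-2 = 0.000548727.
j ≥ ln(0.000548727)/ln(0.4763) = -7.5079/-0.74171 = 10.122.
So 11 more iterations are needed.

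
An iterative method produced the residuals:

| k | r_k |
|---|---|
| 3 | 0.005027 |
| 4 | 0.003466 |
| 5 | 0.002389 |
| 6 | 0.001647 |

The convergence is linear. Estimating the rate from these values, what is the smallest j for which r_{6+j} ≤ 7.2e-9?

34

Rate ρ ≈ r_6/r_5 = 0.001647/0.002389 = 0.6894.
After j more steps, r_{6+j} ≈ 0.001647·ρ^j; need ρ^j ≤ 7.2e-9/0.001647 = 4.37158e-06.
j ≥ ln(4.37158e-06)/ln(0.6894) = -12.3404/-0.37193 = 33.179.
So 34 more iterations are needed.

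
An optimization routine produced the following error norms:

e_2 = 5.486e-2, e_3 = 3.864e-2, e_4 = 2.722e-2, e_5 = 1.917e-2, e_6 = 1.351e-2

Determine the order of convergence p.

Consecutive ratios: e_6/e_5 = 1.351e-2/1.917e-2 = 0.704747, e_5/e_4 = 1.917e-2/2.722e-2 = 0.704262.
p ≈ ln(0.704747)/ln(0.704262) = -0.3499/-0.3506 ≈ 1.00.
So the convergence is linear (order 1).

1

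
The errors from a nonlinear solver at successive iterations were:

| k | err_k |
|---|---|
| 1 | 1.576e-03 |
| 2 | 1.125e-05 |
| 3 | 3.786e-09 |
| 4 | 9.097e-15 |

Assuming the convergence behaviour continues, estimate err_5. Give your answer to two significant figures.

7.4e-24

First estimate the order: p ≈ ln(err_4/err_3) / ln(err_3/err_2) = ln(9.097e-15/3.786e-09)/ln(3.786e-09/1.125e-05) = ln(2.4028e-06)/ln(0.000336533) ≈ 1.6180.
Then err_5 ≈ err_4·(err_4/err_3)^p = 9.097e-15·(2.4028e-06)^1.6180 = 9.097e-15·8.09098e-10 ≈ 7.36e-24.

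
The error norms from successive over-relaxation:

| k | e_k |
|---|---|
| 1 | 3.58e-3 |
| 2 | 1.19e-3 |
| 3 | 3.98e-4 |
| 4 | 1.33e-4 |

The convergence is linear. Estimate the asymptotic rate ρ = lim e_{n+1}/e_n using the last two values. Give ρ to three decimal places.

0.334

ρ ≈ e_4/e_3 = 1.33e-4/3.98e-4 = 0.33417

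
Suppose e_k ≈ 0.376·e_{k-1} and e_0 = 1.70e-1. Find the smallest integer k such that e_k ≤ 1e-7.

After k steps, e_k ≈ 1.70e-1·0.376^k.
Need 0.376^k ≤ 1e-7/1.70e-1 = 5.88235e-07.
k ≥ ln(5.88235e-07)/ln(0.376) = -14.3461/-0.97817 = 14.666.
Smallest integer k = 15.

15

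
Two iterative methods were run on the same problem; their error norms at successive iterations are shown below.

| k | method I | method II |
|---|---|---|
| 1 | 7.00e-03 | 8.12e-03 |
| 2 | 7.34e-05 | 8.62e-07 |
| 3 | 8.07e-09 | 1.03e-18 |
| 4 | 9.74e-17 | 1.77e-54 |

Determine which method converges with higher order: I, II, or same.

II

Method I: p ≈ ln(9.74e-17/8.07e-09)/ln(8.07e-09/7.34e-05) ≈ 2.00.
Method II: p ≈ ln(1.77e-54/1.03e-18)/ln(1.03e-18/8.62e-07) ≈ 3.00.
Method II has the higher order (≈3.0 vs ≈2.0).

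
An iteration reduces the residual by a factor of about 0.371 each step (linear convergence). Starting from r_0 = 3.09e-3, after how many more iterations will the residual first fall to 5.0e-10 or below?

16

After k steps, r_k ≈ 3.09e-3·0.371^k.
Need 0.371^k ≤ 5.0e-10/3.09e-3 = 1.61812e-07.
k ≥ ln(1.61812e-07)/ln(0.371) = -15.6368/-0.99155 = 15.770.
Smallest integer k = 16.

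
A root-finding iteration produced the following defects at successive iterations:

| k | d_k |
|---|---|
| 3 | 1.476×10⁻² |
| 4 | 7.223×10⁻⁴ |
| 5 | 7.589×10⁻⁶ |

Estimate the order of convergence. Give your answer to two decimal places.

p ≈ ln(d_5/d_4) / ln(d_4/d_3)
  = ln(7.589×10⁻⁶/7.223×10⁻⁴) / ln(7.223×10⁻⁴/1.476×10⁻²)
  = ln(0.0105067) / ln(0.0489363)
  = -4.55574 / -3.01724 ≈ 1.50990

1.51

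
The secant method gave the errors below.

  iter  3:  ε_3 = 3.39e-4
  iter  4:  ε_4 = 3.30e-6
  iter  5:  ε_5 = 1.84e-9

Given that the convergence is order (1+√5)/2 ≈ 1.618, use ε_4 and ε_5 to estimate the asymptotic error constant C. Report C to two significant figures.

1.4

C ≈ ε_5 / ε_4^1.618
  = 1.84e-9 / (3.30e-6)^1.618
  = 1.84e-9 / 1.35193e-09 ≈ 1.361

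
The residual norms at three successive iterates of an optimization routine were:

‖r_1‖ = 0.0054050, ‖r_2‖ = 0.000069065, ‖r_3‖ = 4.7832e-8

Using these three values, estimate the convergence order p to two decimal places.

p ≈ ln(‖r_3‖/‖r_2‖) / ln(‖r_2‖/‖r_1‖)
  = ln(4.7832e-8/0.000069065) / ln(0.000069065/0.0054050)
  = ln(0.000692565) / ln(0.012778)
  = -7.27511 / -4.36003 ≈ 1.66859

1.67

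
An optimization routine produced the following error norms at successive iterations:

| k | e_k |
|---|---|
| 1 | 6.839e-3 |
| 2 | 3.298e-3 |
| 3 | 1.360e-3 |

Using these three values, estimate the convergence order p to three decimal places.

p ≈ ln(e_3/e_2) / ln(e_2/e_1)
  = ln(1.360e-3/3.298e-3) / ln(3.298e-3/6.839e-3)
  = ln(0.412371) / ln(0.482234)
  = -0.885832 / -0.729326 ≈ 1.214590

1.215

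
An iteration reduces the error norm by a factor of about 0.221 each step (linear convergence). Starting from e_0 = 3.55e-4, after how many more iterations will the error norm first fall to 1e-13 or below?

After k steps, e_k ≈ 3.55e-4·0.221^k.
Need 0.221^k ≤ 1e-13/3.55e-4 = 2.8169e-10.
k ≥ ln(2.8169e-10)/ln(0.221) = -21.9902/-1.50959 = 14.567.
Smallest integer k = 15.

15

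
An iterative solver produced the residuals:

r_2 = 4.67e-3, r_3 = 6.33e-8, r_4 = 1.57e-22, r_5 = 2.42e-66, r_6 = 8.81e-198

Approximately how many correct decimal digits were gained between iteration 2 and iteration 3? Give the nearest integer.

5

Digits gained ≈ log₁₀(r_2/r_3) = log₁₀(4.67e-3/6.33e-8) = log₁₀(73775.7) ≈ 4.868.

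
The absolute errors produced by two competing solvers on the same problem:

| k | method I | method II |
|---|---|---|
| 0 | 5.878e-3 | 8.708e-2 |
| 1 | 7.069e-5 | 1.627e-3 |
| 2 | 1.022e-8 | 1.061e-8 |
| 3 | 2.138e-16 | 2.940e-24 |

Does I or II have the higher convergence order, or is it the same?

II

Method I: p ≈ ln(2.138e-16/1.022e-8)/ln(1.022e-8/7.069e-5) ≈ 2.00.
Method II: p ≈ ln(2.940e-24/1.061e-8)/ln(1.061e-8/1.627e-3) ≈ 3.00.
Method II has the higher order (≈3.0 vs ≈2.0).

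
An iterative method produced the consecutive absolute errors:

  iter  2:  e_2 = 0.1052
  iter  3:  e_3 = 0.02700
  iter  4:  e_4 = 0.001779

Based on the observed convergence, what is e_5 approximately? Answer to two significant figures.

7.7e-6

First estimate the order: p ≈ ln(e_4/e_3) / ln(e_3/e_2) = ln(0.001779/0.02700)/ln(0.02700/0.1052) = ln(0.0658889)/ln(0.256654) ≈ 1.9998.
Then e_5 ≈ e_4·(e_4/e_3)^p = 0.001779·(0.0658889)^1.9998 = 0.001779·0.00434371 ≈ 7.727e-06.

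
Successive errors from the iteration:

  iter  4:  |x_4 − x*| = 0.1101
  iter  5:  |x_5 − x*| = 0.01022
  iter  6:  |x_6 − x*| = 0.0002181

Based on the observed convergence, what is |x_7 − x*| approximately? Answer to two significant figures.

4.3e-7

First estimate the order: p ≈ ln(|x_6 − x*|/|x_5 − x*|) / ln(|x_5 − x*|/|x_4 − x*|) = ln(0.0002181/0.01022)/ln(0.01022/0.1101) = ln(0.0213405)/ln(0.0928247) ≈ 1.6185.
Then |x_7 − x*| ≈ |x_6 − x*|·(|x_6 − x*|/|x_5 − x*|)^p = 0.0002181·(0.0213405)^1.6185 = 0.0002181·0.00197614 ≈ 4.31e-07.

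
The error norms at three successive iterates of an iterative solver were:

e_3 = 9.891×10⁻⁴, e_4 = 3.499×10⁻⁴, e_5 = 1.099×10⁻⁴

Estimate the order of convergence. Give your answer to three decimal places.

p ≈ ln(e_5/e_4) / ln(e_4/e_3)
  = ln(1.099×10⁻⁴/3.499×10⁻⁴) / ln(3.499×10⁻⁴/9.891×10⁻⁴)
  = ln(0.31409) / ln(0.353756)
  = -1.158076 / -1.039148 ≈ 1.114448

1.114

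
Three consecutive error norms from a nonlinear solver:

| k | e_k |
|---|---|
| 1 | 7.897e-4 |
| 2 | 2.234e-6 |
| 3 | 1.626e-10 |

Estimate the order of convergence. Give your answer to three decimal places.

1.624

p ≈ ln(e_3/e_2) / ln(e_2/e_1)
  = ln(1.626e-10/2.234e-6) / ln(2.234e-6/7.897e-4)
  = ln(7.27842e-05) / ln(0.00282892)
  = -9.528012 / -5.867860 ≈ 1.623763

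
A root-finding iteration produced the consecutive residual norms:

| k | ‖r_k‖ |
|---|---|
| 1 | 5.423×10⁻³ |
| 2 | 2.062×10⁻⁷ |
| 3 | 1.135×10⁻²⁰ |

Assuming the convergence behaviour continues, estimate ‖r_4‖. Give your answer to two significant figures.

1.9e-60

First estimate the order: p ≈ ln(‖r_3‖/‖r_2‖) / ln(‖r_2‖/‖r_1‖) = ln(1.135×10⁻²⁰/2.062×10⁻⁷)/ln(2.062×10⁻⁷/5.423×10⁻³) = ln(5.50436e-14)/ln(3.80232e-05) ≈ 2.9999.
Then ‖r_4‖ ≈ ‖r_3‖·(‖r_3‖/‖r_2‖)^p = 1.135×10⁻²⁰·(5.50436e-14)^2.9999 = 1.135×10⁻²⁰·1.67281e-40 ≈ 1.899e-60.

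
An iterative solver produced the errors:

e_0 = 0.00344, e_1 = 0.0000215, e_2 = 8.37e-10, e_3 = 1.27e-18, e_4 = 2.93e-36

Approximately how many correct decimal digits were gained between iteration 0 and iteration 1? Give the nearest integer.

2

Digits gained ≈ log₁₀(e_0/e_1) = log₁₀(0.00344/0.0000215) = log₁₀(160) ≈ 2.204.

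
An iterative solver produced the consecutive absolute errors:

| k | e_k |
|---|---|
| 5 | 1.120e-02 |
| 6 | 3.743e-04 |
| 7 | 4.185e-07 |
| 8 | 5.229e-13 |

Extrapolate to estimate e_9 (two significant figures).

8.2e-25

First estimate the order: p ≈ ln(e_8/e_7) / ln(e_7/e_6) = ln(5.229e-13/4.185e-07)/ln(4.185e-07/3.743e-04) = ln(1.24946e-06)/ln(0.00111809) ≈ 2.0001.
Then e_9 ≈ e_8·(e_8/e_7)^p = 5.229e-13·(1.24946e-06)^2.0001 = 5.229e-13·1.55903e-12 ≈ 8.152e-25.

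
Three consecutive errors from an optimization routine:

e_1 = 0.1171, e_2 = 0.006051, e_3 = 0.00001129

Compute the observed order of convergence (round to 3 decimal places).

p ≈ ln(e_3/e_2) / ln(e_2/e_1)
  = ln(0.00001129/0.006051) / ln(0.006051/0.1171)
  = ln(0.00186581) / ln(0.0516738)
  = -6.284060 / -2.962804 ≈ 2.120984

2.121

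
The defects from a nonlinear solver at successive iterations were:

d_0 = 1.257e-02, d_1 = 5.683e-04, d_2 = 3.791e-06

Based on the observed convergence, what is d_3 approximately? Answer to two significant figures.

1.1e-9

First estimate the order: p ≈ ln(d_2/d_1) / ln(d_1/d_0) = ln(3.791e-06/5.683e-04)/ln(5.683e-04/1.257e-02) = ln(0.00667077)/ln(0.0452108) ≈ 1.6180.
Then d_3 ≈ d_2·(d_2/d_1)^p = 3.791e-06·(0.00667077)^1.6180 = 3.791e-06·0.000301659 ≈ 1.144e-09.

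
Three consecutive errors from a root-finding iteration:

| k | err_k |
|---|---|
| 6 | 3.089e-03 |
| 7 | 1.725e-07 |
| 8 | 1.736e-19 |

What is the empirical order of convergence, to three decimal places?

2.821

p ≈ ln(err_8/err_7) / ln(err_7/err_6)
  = ln(1.736e-19/1.725e-07) / ln(1.725e-07/3.089e-03)
  = ln(1.00638e-12) / ln(5.58433e-05)
  = -27.624661 / -9.792961 ≈ 2.820869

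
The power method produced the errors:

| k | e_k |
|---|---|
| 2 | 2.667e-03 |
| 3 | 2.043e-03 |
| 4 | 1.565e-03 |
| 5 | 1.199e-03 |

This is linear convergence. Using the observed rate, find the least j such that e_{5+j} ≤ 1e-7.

Rate ρ ≈ e_5/e_4 = 1.199e-03/1.565e-03 = 0.7661.
After j more steps, e_{5+j} ≈ 1.199e-03·ρ^j; need ρ^j ≤ 1e-7/1.199e-03 = 8.34028e-05.
j ≥ ln(8.34028e-05)/ln(0.7661) = -9.3918/-0.26644 = 35.249.
So 36 more iterations are needed.

36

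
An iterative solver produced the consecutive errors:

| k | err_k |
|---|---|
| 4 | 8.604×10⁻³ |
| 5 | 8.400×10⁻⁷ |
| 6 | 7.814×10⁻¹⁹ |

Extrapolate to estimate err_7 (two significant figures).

First estimate the order: p ≈ ln(err_6/err_5) / ln(err_5/err_4) = ln(7.814×10⁻¹⁹/8.400×10⁻⁷)/ln(8.400×10⁻⁷/8.604×10⁻³) = ln(9.30238e-13)/ln(9.7629e-05) ≈ 3.0000.
Then err_7 ≈ err_6·(err_6/err_5)^p = 7.814×10⁻¹⁹·(9.30238e-13)^3.0000 = 7.814×10⁻¹⁹·8.04975e-37 ≈ 6.29e-55.

6.3e-55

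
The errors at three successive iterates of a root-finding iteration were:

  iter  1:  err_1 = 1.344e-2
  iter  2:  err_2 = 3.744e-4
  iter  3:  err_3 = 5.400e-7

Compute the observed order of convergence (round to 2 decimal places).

p ≈ ln(err_3/err_2) / ln(err_2/err_1)
  = ln(5.400e-7/3.744e-4) / ln(3.744e-4/1.344e-2)
  = ln(0.00144231) / ln(0.0278571)
  = -6.54151 / -3.58067 ≈ 1.82690

1.83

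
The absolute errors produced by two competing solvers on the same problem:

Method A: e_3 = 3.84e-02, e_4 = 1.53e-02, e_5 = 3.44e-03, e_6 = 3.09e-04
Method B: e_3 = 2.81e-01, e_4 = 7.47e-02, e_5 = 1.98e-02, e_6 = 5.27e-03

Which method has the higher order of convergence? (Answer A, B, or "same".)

A

Method A: p ≈ ln(3.09e-04/3.44e-03)/ln(3.44e-03/1.53e-02) ≈ 1.61.
Method B: p ≈ ln(5.27e-03/1.98e-02)/ln(1.98e-02/7.47e-02) ≈ 1.00.
Method A has the higher order (≈1.6 vs ≈1.0).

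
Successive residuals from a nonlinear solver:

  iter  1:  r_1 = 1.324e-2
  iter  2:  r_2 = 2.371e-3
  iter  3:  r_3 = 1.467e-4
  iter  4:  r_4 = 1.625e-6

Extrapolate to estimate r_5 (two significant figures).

First estimate the order: p ≈ ln(r_4/r_3) / ln(r_3/r_2) = ln(1.625e-6/1.467e-4)/ln(1.467e-4/2.371e-3) = ln(0.011077)/ln(0.0618726) ≈ 1.6182.
Then r_5 ≈ r_4·(r_4/r_3)^p = 1.625e-6·(0.011077)^1.6182 = 1.625e-6·0.000684674 ≈ 1.113e-09.

1.1e-9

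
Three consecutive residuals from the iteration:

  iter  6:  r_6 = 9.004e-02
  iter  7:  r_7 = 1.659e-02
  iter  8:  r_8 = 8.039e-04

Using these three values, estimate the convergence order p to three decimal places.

p ≈ ln(r_8/r_7) / ln(r_7/r_6)
  = ln(8.039e-04/1.659e-02) / ln(1.659e-02/9.004e-02)
  = ln(0.0484569) / ln(0.184251)
  = -3.027081 / -1.691456 ≈ 1.789630

1.790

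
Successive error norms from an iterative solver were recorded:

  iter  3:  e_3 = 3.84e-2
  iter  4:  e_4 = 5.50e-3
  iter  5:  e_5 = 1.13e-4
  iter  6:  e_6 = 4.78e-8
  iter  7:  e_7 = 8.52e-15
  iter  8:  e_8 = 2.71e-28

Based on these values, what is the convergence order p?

Consecutive ratios: e_8/e_7 = 2.71e-28/8.52e-15 = 3.18075e-14, e_7/e_6 = 8.52e-15/4.78e-8 = 1.78243e-07.
p ≈ ln(3.18075e-14)/ln(1.78243e-07) = -31.0791/-15.5401 ≈ 2.00.
So the convergence is quadratic (order 2).

2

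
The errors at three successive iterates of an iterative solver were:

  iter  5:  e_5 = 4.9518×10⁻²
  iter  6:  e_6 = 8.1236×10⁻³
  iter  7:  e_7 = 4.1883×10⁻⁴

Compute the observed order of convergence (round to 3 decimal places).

1.640

p ≈ ln(e_7/e_6) / ln(e_6/e_5)
  = ln(4.1883×10⁻⁴/8.1236×10⁻³) / ln(8.1236×10⁻³/4.9518×10⁻²)
  = ln(0.0515572) / ln(0.164053)
  = -2.965063 / -1.807566 ≈ 1.640362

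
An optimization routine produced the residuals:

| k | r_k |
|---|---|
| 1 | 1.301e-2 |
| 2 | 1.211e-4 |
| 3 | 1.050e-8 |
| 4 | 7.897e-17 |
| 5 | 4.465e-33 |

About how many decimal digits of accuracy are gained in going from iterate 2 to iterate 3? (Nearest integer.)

Digits gained ≈ log₁₀(r_2/r_3) = log₁₀(1.211e-4/1.050e-8) = log₁₀(11533.3) ≈ 4.062.

4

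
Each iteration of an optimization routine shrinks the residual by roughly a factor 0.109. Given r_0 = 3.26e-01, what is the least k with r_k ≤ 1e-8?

8

After k steps, r_k ≈ 3.26e-01·0.109^k.
Need 0.109^k ≤ 1e-8/3.26e-01 = 3.06748e-08.
k ≥ ln(3.06748e-08)/ln(0.109) = -17.2998/-2.21641 = 7.805.
Smallest integer k = 8.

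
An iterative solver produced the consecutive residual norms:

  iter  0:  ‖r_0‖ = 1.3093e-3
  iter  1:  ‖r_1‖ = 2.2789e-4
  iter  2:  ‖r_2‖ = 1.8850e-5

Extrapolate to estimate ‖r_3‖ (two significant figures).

First estimate the order: p ≈ ln(‖r_2‖/‖r_1‖) / ln(‖r_1‖/‖r_0‖) = ln(1.8850e-5/2.2789e-4)/ln(2.2789e-4/1.3093e-3) = ln(0.0827153)/ln(0.174055) ≈ 1.4255.
Then ‖r_3‖ ≈ ‖r_2‖·(‖r_2‖/‖r_1‖)^p = 1.8850e-5·(0.0827153)^1.4255 = 1.8850e-5·0.028643 ≈ 5.399e-07.

5.4e-7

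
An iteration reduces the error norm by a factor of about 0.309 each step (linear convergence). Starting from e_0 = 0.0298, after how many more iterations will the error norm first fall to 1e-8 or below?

After k steps, e_k ≈ 0.0298·0.309^k.
Need 0.309^k ≤ 1e-8/0.0298 = 3.3557e-07.
k ≥ ln(3.3557e-07)/ln(0.309) = -14.9074/-1.17441 = 12.694.
Smallest integer k = 13.

13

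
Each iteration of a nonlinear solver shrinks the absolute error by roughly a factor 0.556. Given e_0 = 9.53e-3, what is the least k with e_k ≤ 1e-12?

After k steps, e_k ≈ 9.53e-3·0.556^k.
Need 0.556^k ≤ 1e-12/9.53e-3 = 1.04932e-10.
k ≥ ln(1.04932e-10)/ln(0.556) = -22.9777/-0.58699 = 39.145.
Smallest integer k = 40.

40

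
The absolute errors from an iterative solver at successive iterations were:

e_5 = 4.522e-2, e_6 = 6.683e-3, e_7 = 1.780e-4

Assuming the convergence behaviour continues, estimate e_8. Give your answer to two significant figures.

1.8e-7

First estimate the order: p ≈ ln(e_7/e_6) / ln(e_6/e_5) = ln(1.780e-4/6.683e-3)/ln(6.683e-3/4.522e-2) = ln(0.0266347)/ln(0.147789) ≈ 1.8962.
Then e_8 ≈ e_7·(e_7/e_6)^p = 1.780e-4·(0.0266347)^1.8962 = 1.780e-4·0.00103356 ≈ 1.84e-07.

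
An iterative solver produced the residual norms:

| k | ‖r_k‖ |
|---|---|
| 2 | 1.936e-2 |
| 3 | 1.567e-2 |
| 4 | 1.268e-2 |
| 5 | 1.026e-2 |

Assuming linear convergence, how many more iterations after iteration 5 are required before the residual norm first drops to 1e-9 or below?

Rate ρ ≈ ‖r_5‖/‖r_4‖ = 1.026e-2/1.268e-2 = 0.8091.
After j more steps, ‖r_{5+j}‖ ≈ 1.026e-2·ρ^j; need ρ^j ≤ 1e-9/1.026e-2 = 9.74659e-08.
j ≥ ln(9.74659e-08)/ln(0.8091) = -16.1438/-0.21183 = 76.211.
So 77 more iterations are needed.

77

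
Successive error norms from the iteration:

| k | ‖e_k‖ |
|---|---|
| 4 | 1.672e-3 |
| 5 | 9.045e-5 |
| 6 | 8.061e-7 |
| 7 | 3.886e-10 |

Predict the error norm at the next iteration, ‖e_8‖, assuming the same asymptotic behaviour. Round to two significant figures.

1.7e-15

First estimate the order: p ≈ ln(‖e_7‖/‖e_6‖) / ln(‖e_6‖/‖e_5‖) = ln(3.886e-10/8.061e-7)/ln(8.061e-7/9.045e-5) = ln(0.000482074)/ln(0.00891211) ≈ 1.6180.
Then ‖e_8‖ ≈ ‖e_7‖·(‖e_7‖/‖e_6‖)^p = 3.886e-10·(0.000482074)^1.6180 = 3.886e-10·4.29811e-06 ≈ 1.67e-15.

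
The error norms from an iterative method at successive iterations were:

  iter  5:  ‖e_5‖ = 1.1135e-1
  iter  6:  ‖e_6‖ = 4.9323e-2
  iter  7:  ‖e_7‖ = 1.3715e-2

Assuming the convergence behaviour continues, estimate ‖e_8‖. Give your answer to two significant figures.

1.8e-3

First estimate the order: p ≈ ln(‖e_7‖/‖e_6‖) / ln(‖e_6‖/‖e_5‖) = ln(1.3715e-2/4.9323e-2)/ln(4.9323e-2/1.1135e-1) = ln(0.278065)/ln(0.442955) ≈ 1.5718.
Then ‖e_8‖ ≈ ‖e_7‖·(‖e_7‖/‖e_6‖)^p = 1.3715e-2·(0.278065)^1.5718 = 1.3715e-2·0.133755 ≈ 0.001834.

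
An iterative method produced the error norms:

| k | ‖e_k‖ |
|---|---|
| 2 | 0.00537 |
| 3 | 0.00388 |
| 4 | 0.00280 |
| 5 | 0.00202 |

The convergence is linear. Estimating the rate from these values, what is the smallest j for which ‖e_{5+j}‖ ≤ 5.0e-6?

19

Rate ρ ≈ ‖e_5‖/‖e_4‖ = 0.00202/0.00280 = 0.7214.
After j more steps, ‖e_{5+j}‖ ≈ 0.00202·ρ^j; need ρ^j ≤ 5.0e-6/0.00202 = 0.00247525.
j ≥ ln(0.00247525)/ln(0.7214) = -6.0014/-0.32656 = 18.378.
So 19 more iterations are needed.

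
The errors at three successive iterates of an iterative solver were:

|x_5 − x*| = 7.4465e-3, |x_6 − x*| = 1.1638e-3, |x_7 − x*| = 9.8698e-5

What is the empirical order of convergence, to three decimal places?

1.329

p ≈ ln(|x_7 − x*|/|x_6 − x*|) / ln(|x_6 − x*|/|x_5 − x*|)
  = ln(9.8698e-5/1.1638e-3) / ln(1.1638e-3/7.4465e-3)
  = ln(0.0848067) / ln(0.156288)
  = -2.467381 / -1.856055 ≈ 1.329368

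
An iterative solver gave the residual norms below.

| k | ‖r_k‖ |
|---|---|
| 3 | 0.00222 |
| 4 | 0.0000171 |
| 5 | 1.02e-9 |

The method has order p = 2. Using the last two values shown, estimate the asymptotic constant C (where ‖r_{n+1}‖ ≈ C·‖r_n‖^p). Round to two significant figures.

3.5

C ≈ ‖r_5‖ / ‖r_4‖^2
  = 1.02e-9 / (0.0000171)^2
  = 1.02e-9 / 2.9241e-10 ≈ 3.4883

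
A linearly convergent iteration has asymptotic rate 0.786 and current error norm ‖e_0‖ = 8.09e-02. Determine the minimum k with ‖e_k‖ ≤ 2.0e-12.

After k steps, ‖e_k‖ ≈ 8.09e-02·0.786^k.
Need 0.786^k ≤ 2.0e-12/8.09e-02 = 2.47219e-11.
k ≥ ln(2.47219e-11)/ln(0.786) = -24.4233/-0.24080 = 101.426.
Smallest integer k = 102.

102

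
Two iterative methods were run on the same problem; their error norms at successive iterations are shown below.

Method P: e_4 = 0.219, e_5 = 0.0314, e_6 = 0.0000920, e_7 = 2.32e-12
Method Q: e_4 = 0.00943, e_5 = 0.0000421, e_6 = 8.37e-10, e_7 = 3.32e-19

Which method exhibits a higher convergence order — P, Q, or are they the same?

P

Method P: p ≈ ln(2.32e-12/0.0000920)/ln(0.0000920/0.0314) ≈ 3.00.
Method Q: p ≈ ln(3.32e-19/8.37e-10)/ln(8.37e-10/0.0000421) ≈ 2.00.
Method P has the higher order (≈3.0 vs ≈2.0).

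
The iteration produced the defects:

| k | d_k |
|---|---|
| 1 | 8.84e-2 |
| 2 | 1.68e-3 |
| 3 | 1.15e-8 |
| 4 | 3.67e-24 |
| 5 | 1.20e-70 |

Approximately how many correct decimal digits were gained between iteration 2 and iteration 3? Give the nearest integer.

Digits gained ≈ log₁₀(d_2/d_3) = log₁₀(1.68e-3/1.15e-8) = log₁₀(146087) ≈ 5.165.

5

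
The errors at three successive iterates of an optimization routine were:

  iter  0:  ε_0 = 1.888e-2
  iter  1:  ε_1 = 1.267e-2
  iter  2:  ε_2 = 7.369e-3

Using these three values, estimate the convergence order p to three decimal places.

1.359

p ≈ ln(ε_2/ε_1) / ln(ε_1/ε_0)
  = ln(7.369e-3/1.267e-2) / ln(1.267e-2/1.888e-2)
  = ln(0.58161) / ln(0.671081)
  = -0.541955 / -0.398865 ≈ 1.358743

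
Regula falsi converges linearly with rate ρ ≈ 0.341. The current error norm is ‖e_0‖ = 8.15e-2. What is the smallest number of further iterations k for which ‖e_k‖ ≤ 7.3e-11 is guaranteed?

After k steps, ‖e_k‖ ≈ 8.15e-2·0.341^k.
Need 0.341^k ≤ 7.3e-11/8.15e-2 = 8.95706e-10.
k ≥ ln(8.95706e-10)/ln(0.341) = -20.8334/-1.07587 = 19.364.
Smallest integer k = 20.

20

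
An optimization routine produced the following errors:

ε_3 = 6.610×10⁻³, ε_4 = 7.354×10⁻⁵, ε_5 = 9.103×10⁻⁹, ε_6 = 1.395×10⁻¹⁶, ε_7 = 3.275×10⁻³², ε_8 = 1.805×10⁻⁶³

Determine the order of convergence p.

Consecutive ratios: ε_8/ε_7 = 1.805×10⁻⁶³/3.275×10⁻³² = 5.51145e-32, ε_7/ε_6 = 3.275×10⁻³²/1.395×10⁻¹⁶ = 2.34767e-16.
p ≈ ln(5.51145e-32)/ln(2.34767e-16) = -71.9759/-35.9879 ≈ 2.00.
So the convergence is quadratic (order 2).

2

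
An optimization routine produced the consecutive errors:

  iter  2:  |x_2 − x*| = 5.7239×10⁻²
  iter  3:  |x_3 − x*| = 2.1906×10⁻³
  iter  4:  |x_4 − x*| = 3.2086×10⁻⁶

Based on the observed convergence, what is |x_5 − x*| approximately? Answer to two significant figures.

6.9e-12

First estimate the order: p ≈ ln(|x_4 − x*|/|x_3 − x*|) / ln(|x_3 − x*|/|x_2 − x*|) = ln(3.2086×10⁻⁶/2.1906×10⁻³)/ln(2.1906×10⁻³/5.7239×10⁻²) = ln(0.00146471)/ln(0.0382711) ≈ 2.0000.
Then |x_5 − x*| ≈ |x_4 − x*|·(|x_4 − x*|/|x_3 − x*|)^p = 3.2086×10⁻⁶·(0.00146471)^2.0000 = 3.2086×10⁻⁶·2.14538e-06 ≈ 6.884e-12.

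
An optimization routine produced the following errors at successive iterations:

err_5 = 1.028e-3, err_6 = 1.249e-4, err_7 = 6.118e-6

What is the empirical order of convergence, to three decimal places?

1.431

p ≈ ln(err_7/err_6) / ln(err_6/err_5)
  = ln(6.118e-6/1.249e-4) / ln(1.249e-4/1.028e-3)
  = ln(0.0489832) / ln(0.121498)
  = -3.016278 / -2.107857 ≈ 1.430969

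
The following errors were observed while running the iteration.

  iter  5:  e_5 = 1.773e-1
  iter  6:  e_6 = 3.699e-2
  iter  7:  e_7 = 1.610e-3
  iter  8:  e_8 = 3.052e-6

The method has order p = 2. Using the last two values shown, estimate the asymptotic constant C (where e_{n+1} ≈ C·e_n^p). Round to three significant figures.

C ≈ e_8 / e_7^2
  = 3.052e-6 / (1.610e-3)^2
  = 3.052e-6 / 2.5921e-06 ≈ 1.1774

1.18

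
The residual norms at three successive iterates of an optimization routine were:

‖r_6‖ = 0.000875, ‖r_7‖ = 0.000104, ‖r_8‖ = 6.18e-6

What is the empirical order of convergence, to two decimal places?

p ≈ ln(‖r_8‖/‖r_7‖) / ln(‖r_7‖/‖r_6‖)
  = ln(6.18e-6/0.000104) / ln(0.000104/0.000875)
  = ln(0.0594231) / ln(0.118857)
  = -2.82307 / -2.12983 ≈ 1.32549

1.33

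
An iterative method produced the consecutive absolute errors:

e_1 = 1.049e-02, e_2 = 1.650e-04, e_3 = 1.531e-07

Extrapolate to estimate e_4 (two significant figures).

1.2e-12

First estimate the order: p ≈ ln(e_3/e_2) / ln(e_2/e_1) = ln(1.531e-07/1.650e-04)/ln(1.650e-04/1.049e-02) = ln(0.000927879)/ln(0.0157293) ≈ 1.6817.
Then e_4 ≈ e_3·(e_3/e_2)^p = 1.531e-07·(0.000927879)^1.6817 = 1.531e-07·7.94749e-06 ≈ 1.217e-12.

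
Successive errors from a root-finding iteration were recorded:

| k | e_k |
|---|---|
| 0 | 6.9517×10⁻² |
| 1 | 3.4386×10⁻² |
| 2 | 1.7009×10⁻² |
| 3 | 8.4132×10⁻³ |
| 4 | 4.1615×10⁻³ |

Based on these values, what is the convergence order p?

1

Consecutive ratios: e_4/e_3 = 4.1615×10⁻³/8.4132×10⁻³ = 0.494639, e_3/e_2 = 8.4132×10⁻³/1.7009×10⁻² = 0.494632.
p ≈ ln(0.494639)/ln(0.494632) = -0.7039/-0.7039 ≈ 1.00.
So the convergence is linear (order 1).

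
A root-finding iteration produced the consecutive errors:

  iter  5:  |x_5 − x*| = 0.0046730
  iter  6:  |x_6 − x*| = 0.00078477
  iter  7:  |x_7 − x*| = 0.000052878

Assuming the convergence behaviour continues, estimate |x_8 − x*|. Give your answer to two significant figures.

First estimate the order: p ≈ ln(|x_7 − x*|/|x_6 − x*|) / ln(|x_6 − x*|/|x_5 − x*|) = ln(0.000052878/0.00078477)/ln(0.00078477/0.0046730) = ln(0.0673803)/ln(0.167937) ≈ 1.5119.
Then |x_8 − x*| ≈ |x_7 − x*|·(|x_7 − x*|/|x_6 − x*|)^p = 0.000052878·(0.0673803)^1.5119 = 0.000052878·0.0169379 ≈ 8.956e-07.

9.0e-7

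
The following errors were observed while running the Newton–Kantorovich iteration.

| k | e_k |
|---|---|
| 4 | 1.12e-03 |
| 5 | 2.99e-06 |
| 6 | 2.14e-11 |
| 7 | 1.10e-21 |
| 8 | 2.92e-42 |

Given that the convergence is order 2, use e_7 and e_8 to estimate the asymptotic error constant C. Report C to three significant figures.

C ≈ e_8 / e_7^2
  = 2.92e-42 / (1.10e-21)^2
  = 2.92e-42 / 1.21e-42 ≈ 2.4132

2.41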